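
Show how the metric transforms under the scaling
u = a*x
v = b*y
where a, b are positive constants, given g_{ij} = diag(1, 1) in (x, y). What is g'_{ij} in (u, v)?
Invert the transformation: x = u/a, y = v/b
g'_{ij} = (∂x^k/∂x'^i)(∂x^l/∂x'^j) g_{kl}; with g_{kl} = δ_{kl} this is Σ_k (∂x^k/∂x'^i)(∂x^k/∂x'^j).
Jacobian: ∂x/∂u = 1/a, ∂x/∂v = 0, ∂y/∂u = 0, ∂y/∂v = 1/b
g'_{uu} = (1/a)(1/a) + (0)(0) = 1/a^2
g'_{uv} = (1/a)(0) + (0)(1/b) = 0
g'_{vv} = (0)(0) + (1/b)(1/b) = 1/b^2
g'_{ij} = diag(1/a^2, 1/b^2)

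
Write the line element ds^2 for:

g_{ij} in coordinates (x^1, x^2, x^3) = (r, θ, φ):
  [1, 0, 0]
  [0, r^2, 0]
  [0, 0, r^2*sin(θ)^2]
ds^2 = g_{ij} dx^i dx^j; only the non-zero components contribute.
ds^2 = dr^2 + r^2 dθ^2 + r^2*sin(θ)^2 dφ^2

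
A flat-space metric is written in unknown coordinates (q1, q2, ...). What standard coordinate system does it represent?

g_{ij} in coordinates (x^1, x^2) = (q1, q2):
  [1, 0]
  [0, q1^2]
The line element ds^2 = dq1^2 + q1^2 dq2^2 is dr^2 + r^2 dθ^2 with q1 = r, q2 = θ.
polar coordinates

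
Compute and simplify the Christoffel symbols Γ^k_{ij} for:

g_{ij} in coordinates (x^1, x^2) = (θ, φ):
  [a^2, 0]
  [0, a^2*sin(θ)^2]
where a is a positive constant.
Using Γ^k_{ij} = (1/2) g^{km} (∂_i g_{mj} + ∂_j g_{mi} - ∂_m g_{ij}); the metric is diagonal, so only the m = k term contributes.
Non-zero symbols (using the symmetry Γ^k_{ij} = Γ^k_{ji}):
Γ^θ_{φ φ} = (1/2) g^{θθ} (∂_φ g_{θφ} + ∂_φ g_{θφ} - ∂_θ g_{φφ}) = (1/2)(1/a^2)((0) + (0) - (a^2*sin(2*θ))) = -sin(2*θ)/2
Γ^φ_{θ φ} = (1/2) g^{φφ} (∂_θ g_{φφ} + ∂_φ g_{φθ} - ∂_φ g_{θφ}) = (1/2)(1/(a^2*sin(θ)^2))((a^2*sin(2*θ)) + (0) - (0)) = 1/tan(θ)
All other Christoffel symbols are zero.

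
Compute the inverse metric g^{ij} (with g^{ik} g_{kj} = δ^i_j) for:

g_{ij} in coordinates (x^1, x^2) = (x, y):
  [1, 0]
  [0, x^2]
The metric is diagonal, so g^{ij} is diagonal with entries 1/g_{ii}: diag(1, 1/(x^2)).
g^{ij}:
  [1, 0]
  [0, 1/x^2]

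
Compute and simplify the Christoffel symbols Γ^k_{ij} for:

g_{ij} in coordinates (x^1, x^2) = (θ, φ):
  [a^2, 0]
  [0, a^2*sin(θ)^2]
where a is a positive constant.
Using Γ^k_{ij} = (1/2) g^{km} (∂_i g_{mj} + ∂_j g_{mi} - ∂_m g_{ij}); the metric is diagonal, so only the m = k term contributes.
Non-zero symbols (using the symmetry Γ^k_{ij} = Γ^k_{ji}):
Γ^θ_{φ φ} = (1/2) g^{θθ} (∂_φ g_{θφ} + ∂_φ g_{θφ} - ∂_θ g_{φφ}) = (1/2)(1/a^2)((0) + (0) - (a^2*sin(2*θ))) = -sin(2*θ)/2
Γ^φ_{θ φ} = (1/2) g^{φφ} (∂_θ g_{φφ} + ∂_φ g_{φθ} - ∂_φ g_{θφ}) = (1/2)(1/(a^2*sin(θ)^2))((a^2*sin(2*θ)) + (0) - (0)) = 1/tan(θ)
All other Christoffel symbols are zero.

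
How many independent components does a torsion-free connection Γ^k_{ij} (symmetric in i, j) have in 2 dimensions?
Γ^k_{ij} has n choices for the upper index and n(n+1)/2 independent symmetric lower index pairs.
Total = 2 × 2×3/2 = 2 × 3 = 6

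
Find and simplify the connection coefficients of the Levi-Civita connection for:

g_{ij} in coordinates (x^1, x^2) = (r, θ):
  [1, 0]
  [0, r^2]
Using Γ^k_{ij} = (1/2) g^{km} (∂_i g_{mj} + ∂_j g_{mi} - ∂_m g_{ij}); the metric is diagonal, so only the m = k term contributes.
Non-zero symbols (using the symmetry Γ^k_{ij} = Γ^k_{ji}):
Γ^r_{θ θ} = (1/2) g^{rr} (∂_θ g_{rθ} + ∂_θ g_{rθ} - ∂_r g_{θθ}) = (1/2)(1)((0) + (0) - (2*r)) = -r
Γ^θ_{r θ} = (1/2) g^{θθ} (∂_r g_{θθ} + ∂_θ g_{θr} - ∂_θ g_{rθ}) = (1/2)(1/r^2)((2*r) + (0) - (0)) = 1/r
All other Christoffel symbols are zero.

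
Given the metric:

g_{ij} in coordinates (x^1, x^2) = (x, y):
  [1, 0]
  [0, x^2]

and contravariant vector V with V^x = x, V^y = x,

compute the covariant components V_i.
V_i = g_{ij} V^j:
V_x = (1)(x) + (0)(x) = x
V_y = (0)(x) + (x^2)(x) = x^3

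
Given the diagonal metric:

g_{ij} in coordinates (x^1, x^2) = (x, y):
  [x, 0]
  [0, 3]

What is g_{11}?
With x^1 = x, x^2 = y, g_{11} = g_{xx} is the row-1, column-1 entry of the matrix.
g_{11} = x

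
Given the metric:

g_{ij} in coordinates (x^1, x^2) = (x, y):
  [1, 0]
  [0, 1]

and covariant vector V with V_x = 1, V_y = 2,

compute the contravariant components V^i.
Inverse metric (diagonal): g^{xx} = 1, g^{yy} = 1
V^i = g^{ij} V_j:
V^x = (1)(1) + (0)(2) = 1
V^y = (0)(1) + (1)(2) = 2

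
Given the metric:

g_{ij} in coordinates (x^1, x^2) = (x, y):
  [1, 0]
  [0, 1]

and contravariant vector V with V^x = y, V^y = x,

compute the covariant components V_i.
V_i = g_{ij} V^j:
V_x = (1)(y) + (0)(x) = y
V_y = (0)(y) + (1)(x) = x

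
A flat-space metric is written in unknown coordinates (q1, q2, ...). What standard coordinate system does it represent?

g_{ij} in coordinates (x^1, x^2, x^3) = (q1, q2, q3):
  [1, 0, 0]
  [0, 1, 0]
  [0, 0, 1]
All components are constant and the metric is the identity, i.e. orthonormal rectilinear coordinates.
Cartesian (3D) coordinates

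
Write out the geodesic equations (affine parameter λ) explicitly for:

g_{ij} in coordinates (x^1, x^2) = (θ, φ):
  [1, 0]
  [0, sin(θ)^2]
Geodesic equation: d^2x^k/dλ^2 + Γ^k_{ij} (dx^i/dλ)(dx^j/dλ) = 0.
Non-zero Christoffel symbols:
Γ^θ_{φ φ} = -sin(2*θ)/2
Γ^φ_{θ φ} = 1/tan(θ)
Substituting (the symmetric pair Γ^k_{ij}, Γ^k_{ji} combines into a factor 2):
d^2θ/dλ^2 - (sin(2*θ)/2) (dφ/dλ)^2 = 0
d^2φ/dλ^2 + (2/tan(θ)) (dθ/dλ)(dφ/dλ) = 0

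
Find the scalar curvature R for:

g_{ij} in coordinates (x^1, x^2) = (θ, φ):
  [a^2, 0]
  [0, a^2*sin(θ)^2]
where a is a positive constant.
Non-zero Christoffel symbols (Γ^k_{ij} = Γ^k_{ji}):
Γ^θ_{φ φ} = -sin(2*θ)/2
Γ^φ_{θ φ} = 1/tan(θ)
Ricci tensor (R_{ij} = R^k_{ikj}): R_{θθ} = 1, R_{θφ} = 0, R_{φφ} = sin(θ)^2
Inverse metric: g^{θθ} = 1/a^2, g^{φφ} = 1/(a^2*sin(θ)^2)
R = g^{ij} R_{ij} = (1/a^2)(1) + (1/(a^2*sin(θ)^2))(sin(θ)^2) = 2/a^2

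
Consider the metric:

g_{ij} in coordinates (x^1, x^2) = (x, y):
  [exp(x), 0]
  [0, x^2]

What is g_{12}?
With x^1 = x, x^2 = y, g_{12} = g_{xy} is the row-1, column-2 entry of the matrix.
g_{12} = 0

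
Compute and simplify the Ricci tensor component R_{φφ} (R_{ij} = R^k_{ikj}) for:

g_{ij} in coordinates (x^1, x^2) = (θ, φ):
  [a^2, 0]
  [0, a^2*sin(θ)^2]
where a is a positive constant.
Non-zero Christoffel symbols (Γ^k_{ij} = Γ^k_{ji}):
Γ^θ_{φ φ} = -sin(2*θ)/2
Γ^φ_{θ φ} = 1/tan(θ)
R^θ_{φ θ φ} = ∂_θ Γ^θ_{φ φ} - ∂_φ Γ^θ_{φ θ} + Γ^θ_{θ m} Γ^m_{φ φ} - Γ^θ_{φ m} Γ^m_{φ θ}
  = (-cos(2*θ)) - (0) + (0) - (-cos(θ)^2) = sin(θ)^2
R^φ_{φ φ φ} = 0 (a repeated index in an antisymmetric pair)
R_{φφ} = R^θ_{φ θ φ} + R^φ_{φ φ φ} = (sin(θ)^2) + (0) = sin(θ)^2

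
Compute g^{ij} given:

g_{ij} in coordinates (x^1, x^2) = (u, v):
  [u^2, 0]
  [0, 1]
The metric is diagonal, so g^{ij} is diagonal with entries 1/g_{ii}: diag(1/(u^2), 1).
g^{ij}:
  [1/u^2, 0]
  [0, 1]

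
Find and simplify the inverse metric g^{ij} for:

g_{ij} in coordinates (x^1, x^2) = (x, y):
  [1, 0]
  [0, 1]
The metric is diagonal, so g^{ij} is diagonal with entries 1/g_{ii}: diag(1, 1).
g^{ij}:
  [1, 0]
  [0, 1]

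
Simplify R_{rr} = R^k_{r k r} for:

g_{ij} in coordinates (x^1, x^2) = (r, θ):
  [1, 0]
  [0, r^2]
Non-zero Christoffel symbols (Γ^k_{ij} = Γ^k_{ji}):
Γ^r_{θ θ} = -r
Γ^θ_{r θ} = 1/r
R^r_{r r r} = 0 (a repeated index in an antisymmetric pair)
R^θ_{r θ r} = ∂_θ Γ^θ_{r r} - ∂_r Γ^θ_{r θ} + Γ^θ_{θ m} Γ^m_{r r} - Γ^θ_{r m} Γ^m_{r θ}
  = (0) - (-1/r^2) + (0) - (1/r^2) = 0
R_{rr} = R^r_{r r r} + R^θ_{r θ r} = (0) + (0) = 0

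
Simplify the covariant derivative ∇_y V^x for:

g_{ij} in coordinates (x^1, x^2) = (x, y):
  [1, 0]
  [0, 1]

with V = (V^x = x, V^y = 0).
All Christoffel symbols are zero.
∇_y V^x = ∂_y V^x + Γ^x_{y j} V^j
  = (0) + (0)(x) + (0)(0)
  = 0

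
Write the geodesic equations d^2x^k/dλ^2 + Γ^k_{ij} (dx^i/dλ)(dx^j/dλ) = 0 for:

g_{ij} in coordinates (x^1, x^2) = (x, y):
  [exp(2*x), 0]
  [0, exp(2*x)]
Geodesic equation: d^2x^k/dλ^2 + Γ^k_{ij} (dx^i/dλ)(dx^j/dλ) = 0.
Non-zero Christoffel symbols:
Γ^x_{x x} = 1
Γ^x_{y y} = -1
Γ^y_{x y} = 1
Substituting (the symmetric pair Γ^k_{ij}, Γ^k_{ji} combines into a factor 2):
d^2x/dλ^2 + (dx/dλ)^2 - (dy/dλ)^2 = 0
d^2y/dλ^2 + 2 (dx/dλ)(dy/dλ) = 0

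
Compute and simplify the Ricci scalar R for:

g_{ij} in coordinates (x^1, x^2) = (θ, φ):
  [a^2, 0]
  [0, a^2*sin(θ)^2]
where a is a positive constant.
Non-zero Christoffel symbols (Γ^k_{ij} = Γ^k_{ji}):
Γ^θ_{φ φ} = -sin(2*θ)/2
Γ^φ_{θ φ} = 1/tan(θ)
Ricci tensor (R_{ij} = R^k_{ikj}): R_{θθ} = 1, R_{θφ} = 0, R_{φφ} = sin(θ)^2
Inverse metric: g^{θθ} = 1/a^2, g^{φφ} = 1/(a^2*sin(θ)^2)
R = g^{ij} R_{ij} = (1/a^2)(1) + (1/(a^2*sin(θ)^2))(sin(θ)^2) = 2/a^2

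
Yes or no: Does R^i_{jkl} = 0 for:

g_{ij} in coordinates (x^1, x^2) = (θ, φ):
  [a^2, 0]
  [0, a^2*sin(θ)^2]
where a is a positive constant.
Non-zero Christoffel symbols:
Γ^θ_{φ φ} = -sin(2*θ)/2
Γ^φ_{θ φ} = 1/tan(θ)
Ricci tensor: R_{θθ} = 1, R_{θφ} = 0, R_{φφ} = sin(θ)^2
The Ricci tensor is non-zero, so the Riemann tensor is non-zero: not flat.
No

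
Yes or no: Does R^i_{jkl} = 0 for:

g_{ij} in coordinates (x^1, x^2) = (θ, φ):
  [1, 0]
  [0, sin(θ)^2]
Non-zero Christoffel symbols:
Γ^θ_{φ φ} = -sin(2*θ)/2
Γ^φ_{θ φ} = 1/tan(θ)
Ricci tensor: R_{θθ} = 1, R_{θφ} = 0, R_{φφ} = sin(θ)^2
The Ricci tensor is non-zero, so the Riemann tensor is non-zero: not flat.
No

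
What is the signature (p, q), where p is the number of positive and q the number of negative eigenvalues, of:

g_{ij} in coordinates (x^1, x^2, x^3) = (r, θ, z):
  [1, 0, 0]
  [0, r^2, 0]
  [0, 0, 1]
The metric is diagonal, so its eigenvalues are the diagonal entries: 1, r^2, 1 (at a generic point, where coordinate-dependent entries are positive).
3 positive, 0 negative.
(3, 0) - Riemannian (positive definite)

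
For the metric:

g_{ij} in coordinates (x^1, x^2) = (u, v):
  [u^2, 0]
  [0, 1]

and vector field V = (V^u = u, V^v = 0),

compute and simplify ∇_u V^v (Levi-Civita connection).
Non-zero Christoffel symbols:
Γ^u_{u u} = 1/u
∇_u V^v = ∂_u V^v + Γ^v_{u j} V^j
  = (0) + (0)(u) + (0)(0)
  = 0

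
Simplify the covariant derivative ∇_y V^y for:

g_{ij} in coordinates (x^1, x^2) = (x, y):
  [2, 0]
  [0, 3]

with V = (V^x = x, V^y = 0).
All Christoffel symbols are zero.
∇_y V^y = ∂_y V^y + Γ^y_{y j} V^j
  = (0) + (0)(x) + (0)(0)
  = 0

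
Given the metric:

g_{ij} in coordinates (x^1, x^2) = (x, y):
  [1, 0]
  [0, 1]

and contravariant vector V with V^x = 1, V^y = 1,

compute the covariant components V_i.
V_i = g_{ij} V^j:
V_x = (1)(1) + (0)(1) = 1
V_y = (0)(1) + (1)(1) = 1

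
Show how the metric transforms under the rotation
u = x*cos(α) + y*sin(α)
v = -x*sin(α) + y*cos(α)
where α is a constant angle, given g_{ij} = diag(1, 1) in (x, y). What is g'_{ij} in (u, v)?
Invert the transformation: x = u*cos(α) - v*sin(α), y = u*sin(α) + v*cos(α)
g'_{ij} = (∂x^k/∂x'^i)(∂x^l/∂x'^j) g_{kl}; with g_{kl} = δ_{kl} this is Σ_k (∂x^k/∂x'^i)(∂x^k/∂x'^j).
Jacobian: ∂x/∂u = cos(α), ∂x/∂v = -sin(α), ∂y/∂u = sin(α), ∂y/∂v = cos(α)
g'_{uu} = (cos(α))(cos(α)) + (sin(α))(sin(α)) = 1
g'_{uv} = (cos(α))(-sin(α)) + (sin(α))(cos(α)) = 0
g'_{vv} = (-sin(α))(-sin(α)) + (cos(α))(cos(α)) = 1
g'_{ij} = diag(1, 1)
The Euclidean metric is invariant under rotations.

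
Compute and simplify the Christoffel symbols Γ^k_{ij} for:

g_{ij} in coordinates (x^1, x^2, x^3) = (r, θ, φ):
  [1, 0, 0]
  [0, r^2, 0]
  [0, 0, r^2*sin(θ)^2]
Using Γ^k_{ij} = (1/2) g^{km} (∂_i g_{mj} + ∂_j g_{mi} - ∂_m g_{ij}); the metric is diagonal, so only the m = k term contributes.
Non-zero symbols (using the symmetry Γ^k_{ij} = Γ^k_{ji}):
Γ^r_{θ θ} = (1/2) g^{rr} (∂_θ g_{rθ} + ∂_θ g_{rθ} - ∂_r g_{θθ}) = (1/2)(1)((0) + (0) - (2*r)) = -r
Γ^r_{φ φ} = (1/2) g^{rr} (∂_φ g_{rφ} + ∂_φ g_{rφ} - ∂_r g_{φφ}) = (1/2)(1)((0) + (0) - (2*r*sin(θ)^2)) = -r*sin(θ)^2
Γ^θ_{r θ} = (1/2) g^{θθ} (∂_r g_{θθ} + ∂_θ g_{θr} - ∂_θ g_{rθ}) = (1/2)(1/r^2)((2*r) + (0) - (0)) = 1/r
Γ^θ_{φ φ} = (1/2) g^{θθ} (∂_φ g_{θφ} + ∂_φ g_{θφ} - ∂_θ g_{φφ}) = (1/2)(1/r^2)((0) + (0) - (r^2*sin(2*θ))) = -sin(2*θ)/2
Γ^φ_{r φ} = (1/2) g^{φφ} (∂_r g_{φφ} + ∂_φ g_{φr} - ∂_φ g_{rφ}) = (1/2)(1/(r^2*sin(θ)^2))((2*r*sin(θ)^2) + (0) - (0)) = 1/r
Γ^φ_{θ φ} = (1/2) g^{φφ} (∂_θ g_{φφ} + ∂_φ g_{φθ} - ∂_φ g_{θφ}) = (1/2)(1/(r^2*sin(θ)^2))((r^2*sin(2*θ)) + (0) - (0)) = 1/tan(θ)
All other Christoffel symbols are zero.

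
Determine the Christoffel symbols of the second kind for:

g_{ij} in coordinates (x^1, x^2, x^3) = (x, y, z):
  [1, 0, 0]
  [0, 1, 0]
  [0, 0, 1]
Using Γ^k_{ij} = (1/2) g^{km} (∂_i g_{mj} + ∂_j g_{mi} - ∂_m g_{ij}); the metric is diagonal, so only the m = k term contributes.
Every metric component is constant, so all ∂_m g_{ij} = 0 and every Christoffel symbol vanishes.
All Christoffel symbols are zero.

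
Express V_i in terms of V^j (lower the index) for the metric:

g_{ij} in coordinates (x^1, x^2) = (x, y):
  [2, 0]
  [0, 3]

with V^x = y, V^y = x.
V_i = g_{ij} V^j:
V_x = (2)(y) + (0)(x) = 2*y
V_y = (0)(y) + (3)(x) = 3*x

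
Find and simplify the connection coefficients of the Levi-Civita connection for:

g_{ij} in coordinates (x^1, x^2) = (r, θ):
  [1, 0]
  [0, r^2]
Using Γ^k_{ij} = (1/2) g^{km} (∂_i g_{mj} + ∂_j g_{mi} - ∂_m g_{ij}); the metric is diagonal, so only the m = k term contributes.
Non-zero symbols (using the symmetry Γ^k_{ij} = Γ^k_{ji}):
Γ^r_{θ θ} = (1/2) g^{rr} (∂_θ g_{rθ} + ∂_θ g_{rθ} - ∂_r g_{θθ}) = (1/2)(1)((0) + (0) - (2*r)) = -r
Γ^θ_{r θ} = (1/2) g^{θθ} (∂_r g_{θθ} + ∂_θ g_{θr} - ∂_θ g_{rθ}) = (1/2)(1/r^2)((2*r) + (0) - (0)) = 1/r
All other Christoffel symbols are zero.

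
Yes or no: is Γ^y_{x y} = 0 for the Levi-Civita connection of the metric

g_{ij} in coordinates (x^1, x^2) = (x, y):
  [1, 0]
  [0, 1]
Γ^y_{x y} = (1/2) g^{yy} (∂_x g_{yy} + ∂_y g_{yx} - ∂_y g_{xy}) = (1/2)(1)((0) + (0) - (0)) = 0
This equals the proposed value 0.
Yes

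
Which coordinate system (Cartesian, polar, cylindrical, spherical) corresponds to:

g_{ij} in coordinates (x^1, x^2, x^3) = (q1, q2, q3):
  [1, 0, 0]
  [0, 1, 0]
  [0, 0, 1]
All components are constant and the metric is the identity, i.e. orthonormal rectilinear coordinates.
Cartesian (3D) coordinates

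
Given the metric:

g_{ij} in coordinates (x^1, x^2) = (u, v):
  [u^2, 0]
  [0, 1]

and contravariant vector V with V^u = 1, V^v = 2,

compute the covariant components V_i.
V_i = g_{ij} V^j:
V_u = (u^2)(1) + (0)(2) = u^2
V_v = (0)(1) + (1)(2) = 2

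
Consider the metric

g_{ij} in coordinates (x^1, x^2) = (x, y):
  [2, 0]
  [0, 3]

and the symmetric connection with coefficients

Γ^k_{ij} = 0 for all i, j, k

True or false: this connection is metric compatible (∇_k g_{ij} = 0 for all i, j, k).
Using ∇_k g_{ij} = ∂_k g_{ij} - Γ^m_{ki} g_{mj} - Γ^m_{kj} g_{im}:
e.g. ∇_y g_{xy} = (0) - (0) - (0) = 0
Every component ∇_k g_{ij} vanishes: the connection is metric compatible.
True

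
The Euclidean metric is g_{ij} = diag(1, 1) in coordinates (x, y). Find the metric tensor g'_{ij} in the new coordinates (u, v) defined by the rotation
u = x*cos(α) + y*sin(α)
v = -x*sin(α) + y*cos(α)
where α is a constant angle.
Invert the transformation: x = u*cos(α) - v*sin(α), y = u*sin(α) + v*cos(α)
g'_{ij} = (∂x^k/∂x'^i)(∂x^l/∂x'^j) g_{kl}; with g_{kl} = δ_{kl} this is Σ_k (∂x^k/∂x'^i)(∂x^k/∂x'^j).
Jacobian: ∂x/∂u = cos(α), ∂x/∂v = -sin(α), ∂y/∂u = sin(α), ∂y/∂v = cos(α)
g'_{uu} = (cos(α))(cos(α)) + (sin(α))(sin(α)) = 1
g'_{uv} = (cos(α))(-sin(α)) + (sin(α))(cos(α)) = 0
g'_{vv} = (-sin(α))(-sin(α)) + (cos(α))(cos(α)) = 1
g'_{ij} = diag(1, 1)
The Euclidean metric is invariant under rotations.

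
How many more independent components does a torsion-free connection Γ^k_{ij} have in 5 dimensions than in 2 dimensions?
Independent components in n dimensions: n × n(n+1)/2 = n^2(n+1)/2.
5D: 5 × 15 = 75
2D: 2 × 3 = 6
Difference = 75 - 6 = 69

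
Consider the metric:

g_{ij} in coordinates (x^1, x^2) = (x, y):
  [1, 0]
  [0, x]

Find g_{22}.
With x^1 = x, x^2 = y, g_{22} = g_{yy} is the row-2, column-2 entry of the matrix.
g_{22} = x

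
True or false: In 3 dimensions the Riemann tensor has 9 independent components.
n^2(n^2-1)/12 = 9·8/12 = 6 independent components for n = 3.
False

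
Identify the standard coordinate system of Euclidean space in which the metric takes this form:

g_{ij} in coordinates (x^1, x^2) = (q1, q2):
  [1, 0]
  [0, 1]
All components are constant and the metric is the identity, i.e. orthonormal rectilinear coordinates.
Cartesian (2D) coordinates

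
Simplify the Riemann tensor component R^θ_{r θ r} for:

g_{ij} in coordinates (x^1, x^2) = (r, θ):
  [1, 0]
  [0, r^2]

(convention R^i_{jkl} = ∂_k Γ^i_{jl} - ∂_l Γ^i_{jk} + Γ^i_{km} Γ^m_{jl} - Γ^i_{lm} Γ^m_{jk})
Non-zero Christoffel symbols (Γ^k_{ij} = Γ^k_{ji}):
Γ^r_{θ θ} = -r
Γ^θ_{r θ} = 1/r
R^θ_{r θ r} = ∂_θ Γ^θ_{r r} - ∂_r Γ^θ_{r θ} + Γ^θ_{θ m} Γ^m_{r r} - Γ^θ_{r m} Γ^m_{r θ}
  = (0) - (-1/r^2) + (0) - (1/r^2) = 0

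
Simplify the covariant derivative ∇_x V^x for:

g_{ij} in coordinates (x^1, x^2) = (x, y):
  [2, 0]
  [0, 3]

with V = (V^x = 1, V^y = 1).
All Christoffel symbols are zero.
∇_x V^x = ∂_x V^x + Γ^x_{x j} V^j
  = (0) + (0)(1) + (0)(1)
  = 0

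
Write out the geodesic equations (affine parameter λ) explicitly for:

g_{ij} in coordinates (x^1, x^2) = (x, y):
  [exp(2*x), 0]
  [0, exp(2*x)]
Geodesic equation: d^2x^k/dλ^2 + Γ^k_{ij} (dx^i/dλ)(dx^j/dλ) = 0.
Non-zero Christoffel symbols:
Γ^x_{x x} = 1
Γ^x_{y y} = -1
Γ^y_{x y} = 1
Substituting (the symmetric pair Γ^k_{ij}, Γ^k_{ji} combines into a factor 2):
d^2x/dλ^2 + (dx/dλ)^2 - (dy/dλ)^2 = 0
d^2y/dλ^2 + 2 (dx/dλ)(dy/dλ) = 0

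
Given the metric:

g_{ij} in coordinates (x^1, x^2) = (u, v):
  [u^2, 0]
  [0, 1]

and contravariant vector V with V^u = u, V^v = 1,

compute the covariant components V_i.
V_i = g_{ij} V^j:
V_u = (u^2)(u) + (0)(1) = u^3
V_v = (0)(u) + (1)(1) = 1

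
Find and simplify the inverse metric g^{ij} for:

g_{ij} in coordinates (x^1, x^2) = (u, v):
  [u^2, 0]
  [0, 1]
The metric is diagonal, so g^{ij} is diagonal with entries 1/g_{ii}: diag(1/(u^2), 1).
g^{ij}:
  [1/u^2, 0]
  [0, 1]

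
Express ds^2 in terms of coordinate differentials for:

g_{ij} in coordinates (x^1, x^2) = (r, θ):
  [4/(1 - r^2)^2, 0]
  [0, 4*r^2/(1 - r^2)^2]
ds^2 = g_{ij} dx^i dx^j; only the non-zero components contribute.
ds^2 = (4/(1 - r^2)^2) dr^2 + (4*r^2/(1 - r^2)^2) dθ^2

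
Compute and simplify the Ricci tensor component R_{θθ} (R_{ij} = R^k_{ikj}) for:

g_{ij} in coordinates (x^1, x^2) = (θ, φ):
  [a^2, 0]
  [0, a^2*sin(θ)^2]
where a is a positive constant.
Non-zero Christoffel symbols (Γ^k_{ij} = Γ^k_{ji}):
Γ^θ_{φ φ} = -sin(2*θ)/2
Γ^φ_{θ φ} = 1/tan(θ)
R^θ_{θ θ θ} = 0 (a repeated index in an antisymmetric pair)
R^φ_{θ φ θ} = ∂_φ Γ^φ_{θ θ} - ∂_θ Γ^φ_{θ φ} + Γ^φ_{φ m} Γ^m_{θ θ} - Γ^φ_{θ m} Γ^m_{θ φ}
  = (0) - (-1/sin(θ)^2) + (0) - (1/tan(θ)^2) = 1
R_{θθ} = R^θ_{θ θ θ} + R^φ_{θ φ θ} = (0) + (1) = 1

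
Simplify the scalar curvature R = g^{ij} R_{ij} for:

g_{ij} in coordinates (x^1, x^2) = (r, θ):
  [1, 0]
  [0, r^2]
Non-zero Christoffel symbols (Γ^k_{ij} = Γ^k_{ji}):
Γ^r_{θ θ} = -r
Γ^θ_{r θ} = 1/r
Ricci tensor (R_{ij} = R^k_{ikj}): R_{rr} = 0, R_{rθ} = 0, R_{θθ} = 0
Inverse metric: g^{rr} = 1, g^{θθ} = 1/r^2
R = g^{ij} R_{ij} = (1)(0) + (1/r^2)(0) = 0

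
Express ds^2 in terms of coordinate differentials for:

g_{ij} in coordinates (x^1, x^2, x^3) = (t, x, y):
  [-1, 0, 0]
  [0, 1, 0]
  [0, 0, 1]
ds^2 = g_{ij} dx^i dx^j; only the non-zero components contribute.
ds^2 = -dt^2 + dx^2 + dy^2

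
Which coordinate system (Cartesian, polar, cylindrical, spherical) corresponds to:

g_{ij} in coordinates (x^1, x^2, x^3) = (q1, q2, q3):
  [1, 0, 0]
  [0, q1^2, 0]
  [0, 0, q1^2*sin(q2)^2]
The line element ds^2 = dq1^2 + q1^2 dq2^2 + q1^2 sin(q2)^2 dq3^2 is dr^2 + r^2 dθ^2 + r^2 sin(θ)^2 dφ^2 with q1 = r, q2 = θ, q3 = φ.
spherical coordinates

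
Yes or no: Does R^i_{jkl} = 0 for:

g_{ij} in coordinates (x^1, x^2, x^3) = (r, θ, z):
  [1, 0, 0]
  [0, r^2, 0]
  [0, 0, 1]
Non-zero Christoffel symbols:
Γ^r_{θ θ} = -r
Γ^θ_{r θ} = 1/r
Ricci tensor: R_{rr} = 0, R_{rθ} = 0, R_{rz} = 0, R_{θθ} = 0, R_{θz} = 0, R_{zz} = 0
All R_{ij} vanish; in 3 dimensions the Riemann tensor is fully determined by the Ricci tensor, so R^i_{jkl} = 0: the metric is flat (curvilinear coordinates on flat space).
Yes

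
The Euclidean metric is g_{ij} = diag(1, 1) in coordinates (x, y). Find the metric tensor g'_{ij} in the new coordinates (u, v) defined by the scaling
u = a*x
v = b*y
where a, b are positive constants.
Invert the transformation: x = u/a, y = v/b
g'_{ij} = (∂x^k/∂x'^i)(∂x^l/∂x'^j) g_{kl}; with g_{kl} = δ_{kl} this is Σ_k (∂x^k/∂x'^i)(∂x^k/∂x'^j).
Jacobian: ∂x/∂u = 1/a, ∂x/∂v = 0, ∂y/∂u = 0, ∂y/∂v = 1/b
g'_{uu} = (1/a)(1/a) + (0)(0) = 1/a^2
g'_{uv} = (1/a)(0) + (0)(1/b) = 0
g'_{vv} = (0)(0) + (1/b)(1/b) = 1/b^2
g'_{ij} = diag(1/a^2, 1/b^2)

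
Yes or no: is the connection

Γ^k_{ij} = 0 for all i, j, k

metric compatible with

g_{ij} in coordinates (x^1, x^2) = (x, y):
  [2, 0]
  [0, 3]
Using ∇_k g_{ij} = ∂_k g_{ij} - Γ^m_{ki} g_{mj} - Γ^m_{kj} g_{im}:
e.g. ∇_y g_{xx} = (0) - (0) - (0) = 0
Every component ∇_k g_{ij} vanishes: the connection is metric compatible.
Yes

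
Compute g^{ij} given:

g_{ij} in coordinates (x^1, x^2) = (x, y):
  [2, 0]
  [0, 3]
The metric is diagonal, so g^{ij} is diagonal with entries 1/g_{ii}: diag(1/2, 1/3).
g^{ij}:
  [1/2, 0]
  [0, 1/3]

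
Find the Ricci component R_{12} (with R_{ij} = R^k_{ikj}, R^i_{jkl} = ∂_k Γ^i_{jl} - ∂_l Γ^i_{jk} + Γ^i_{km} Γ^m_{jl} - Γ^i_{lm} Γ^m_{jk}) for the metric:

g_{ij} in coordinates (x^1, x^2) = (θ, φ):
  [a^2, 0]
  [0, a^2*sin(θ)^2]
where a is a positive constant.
Non-zero Christoffel symbols (Γ^k_{ij} = Γ^k_{ji}):
Γ^θ_{φ φ} = -sin(2*θ)/2
Γ^φ_{θ φ} = 1/tan(θ)
R^θ_{θ θ φ} = 0 (a repeated index in an antisymmetric pair)
R^φ_{θ φ φ} = 0 (a repeated index in an antisymmetric pair)
R_{θφ} = R^θ_{θ θ φ} + R^φ_{θ φ φ} = (0) + (0) = 0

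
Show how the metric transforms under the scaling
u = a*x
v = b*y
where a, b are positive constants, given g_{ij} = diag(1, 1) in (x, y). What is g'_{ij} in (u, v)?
Invert the transformation: x = u/a, y = v/b
g'_{ij} = (∂x^k/∂x'^i)(∂x^l/∂x'^j) g_{kl}; with g_{kl} = δ_{kl} this is Σ_k (∂x^k/∂x'^i)(∂x^k/∂x'^j).
Jacobian: ∂x/∂u = 1/a, ∂x/∂v = 0, ∂y/∂u = 0, ∂y/∂v = 1/b
g'_{uu} = (1/a)(1/a) + (0)(0) = 1/a^2
g'_{uv} = (1/a)(0) + (0)(1/b) = 0
g'_{vv} = (0)(0) + (1/b)(1/b) = 1/b^2
g'_{ij} = diag(1/a^2, 1/b^2)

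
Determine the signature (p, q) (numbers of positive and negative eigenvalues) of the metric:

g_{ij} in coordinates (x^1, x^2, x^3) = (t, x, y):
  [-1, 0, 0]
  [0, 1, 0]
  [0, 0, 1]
The metric is diagonal, so its eigenvalues are the diagonal entries: -1, 1, 1 (at a generic point, where coordinate-dependent entries are positive).
2 positive, 1 negative.
(2, 1) - Lorentzian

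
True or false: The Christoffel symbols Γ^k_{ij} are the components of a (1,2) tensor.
Under a change of coordinates Γ picks up an inhomogeneous term ∂²x/∂x'∂x'; e.g. Γ = 0 in Cartesian coordinates but Γ^r_{θθ} = -r in polar coordinates on the same flat plane.
False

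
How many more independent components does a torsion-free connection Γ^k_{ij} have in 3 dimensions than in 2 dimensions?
Independent components in n dimensions: n × n(n+1)/2 = n^2(n+1)/2.
3D: 3 × 6 = 18
2D: 2 × 3 = 6
Difference = 18 - 6 = 12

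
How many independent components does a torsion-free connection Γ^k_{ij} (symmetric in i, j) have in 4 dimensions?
Γ^k_{ij} has n choices for the upper index and n(n+1)/2 independent symmetric lower index pairs.
Total = 4 × 4×5/2 = 4 × 10 = 40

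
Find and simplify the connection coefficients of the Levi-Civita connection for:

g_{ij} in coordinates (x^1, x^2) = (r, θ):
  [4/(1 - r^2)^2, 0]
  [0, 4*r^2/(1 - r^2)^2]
Using Γ^k_{ij} = (1/2) g^{km} (∂_i g_{mj} + ∂_j g_{mi} - ∂_m g_{ij}); the metric is diagonal, so only the m = k term contributes.
Non-zero symbols (using the symmetry Γ^k_{ij} = Γ^k_{ji}):
Γ^r_{r r} = (1/2) g^{rr} (∂_r g_{rr} + ∂_r g_{rr} - ∂_r g_{rr}) = (1/2)((1 - r^2)^2/4)((16*r/(1 - r^2)^3) + (16*r/(1 - r^2)^3) - (16*r/(1 - r^2)^3)) = 2*r/(1 - r^2)
Γ^r_{θ θ} = (1/2) g^{rr} (∂_θ g_{rθ} + ∂_θ g_{rθ} - ∂_r g_{θθ}) = (1/2)((1 - r^2)^2/4)((0) + (0) - (-8*(r^3 + r)/(r^2 - 1)^3)) = (r^3 + r)/(r^2 - 1)
Γ^θ_{r θ} = (1/2) g^{θθ} (∂_r g_{θθ} + ∂_θ g_{θr} - ∂_θ g_{rθ}) = (1/2)((1 - r^2)^2/(4*r^2))((-8*(r^3 + r)/(r^2 - 1)^3) + (0) - (0)) = (-r^2 - 1)/(r^3 - r)
All other Christoffel symbols are zero.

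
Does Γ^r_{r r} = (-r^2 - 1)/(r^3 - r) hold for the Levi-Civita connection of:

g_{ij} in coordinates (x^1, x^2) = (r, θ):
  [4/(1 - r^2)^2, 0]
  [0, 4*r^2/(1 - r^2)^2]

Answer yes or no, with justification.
Γ^r_{r r} = (1/2) g^{rr} (∂_r g_{rr} + ∂_r g_{rr} - ∂_r g_{rr}) = (1/2)((1 - r^2)^2/4)((16*r/(1 - r^2)^3) + (16*r/(1 - r^2)^3) - (16*r/(1 - r^2)^3)) = 2*r/(1 - r^2)
This differs from the proposed value (-r^2 - 1)/(r^3 - r).
No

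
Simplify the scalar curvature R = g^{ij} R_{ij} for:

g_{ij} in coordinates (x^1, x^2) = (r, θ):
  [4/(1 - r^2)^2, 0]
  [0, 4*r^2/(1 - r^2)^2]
Non-zero Christoffel symbols (Γ^k_{ij} = Γ^k_{ji}):
Γ^r_{r r} = 2*r/(1 - r^2)
Γ^r_{θ θ} = (r^3 + r)/(r^2 - 1)
Γ^θ_{r θ} = (-r^2 - 1)/(r^3 - r)
Ricci tensor (R_{ij} = R^k_{ikj}): R_{rr} = -4/(r^2 - 1)^2, R_{rθ} = 0, R_{θθ} = -4*r^2/(r^2 - 1)^2
Inverse metric: g^{rr} = (1 - r^2)^2/4, g^{θθ} = (1 - r^2)^2/(4*r^2)
R = g^{ij} R_{ij} = ((1 - r^2)^2/4)(-4/(r^2 - 1)^2) + ((1 - r^2)^2/(4*r^2))(-4*r^2/(r^2 - 1)^2) = -2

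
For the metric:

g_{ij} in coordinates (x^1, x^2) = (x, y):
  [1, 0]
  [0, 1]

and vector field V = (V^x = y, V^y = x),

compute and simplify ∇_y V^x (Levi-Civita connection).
All Christoffel symbols are zero.
∇_y V^x = ∂_y V^x + Γ^x_{y j} V^j
  = (1) + (0)(y) + (0)(x)
  = 1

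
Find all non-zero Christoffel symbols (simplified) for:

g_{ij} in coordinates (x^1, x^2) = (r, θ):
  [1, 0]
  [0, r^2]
Using Γ^k_{ij} = (1/2) g^{km} (∂_i g_{mj} + ∂_j g_{mi} - ∂_m g_{ij}); the metric is diagonal, so only the m = k term contributes.
Non-zero symbols (using the symmetry Γ^k_{ij} = Γ^k_{ji}):
Γ^r_{θ θ} = (1/2) g^{rr} (∂_θ g_{rθ} + ∂_θ g_{rθ} - ∂_r g_{θθ}) = (1/2)(1)((0) + (0) - (2*r)) = -r
Γ^θ_{r θ} = (1/2) g^{θθ} (∂_r g_{θθ} + ∂_θ g_{θr} - ∂_θ g_{rθ}) = (1/2)(1/r^2)((2*r) + (0) - (0)) = 1/r
All other Christoffel symbols are zero.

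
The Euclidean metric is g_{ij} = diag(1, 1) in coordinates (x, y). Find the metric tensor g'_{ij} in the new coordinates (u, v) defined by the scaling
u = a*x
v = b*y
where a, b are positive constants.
Invert the transformation: x = u/a, y = v/b
g'_{ij} = (∂x^k/∂x'^i)(∂x^l/∂x'^j) g_{kl}; with g_{kl} = δ_{kl} this is Σ_k (∂x^k/∂x'^i)(∂x^k/∂x'^j).
Jacobian: ∂x/∂u = 1/a, ∂x/∂v = 0, ∂y/∂u = 0, ∂y/∂v = 1/b
g'_{uu} = (1/a)(1/a) + (0)(0) = 1/a^2
g'_{uv} = (1/a)(0) + (0)(1/b) = 0
g'_{vv} = (0)(0) + (1/b)(1/b) = 1/b^2
g'_{ij} = diag(1/a^2, 1/b^2)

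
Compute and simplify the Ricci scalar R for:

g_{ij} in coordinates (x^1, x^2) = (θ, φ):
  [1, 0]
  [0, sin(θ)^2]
Non-zero Christoffel symbols (Γ^k_{ij} = Γ^k_{ji}):
Γ^θ_{φ φ} = -sin(2*θ)/2
Γ^φ_{θ φ} = 1/tan(θ)
Ricci tensor (R_{ij} = R^k_{ikj}): R_{θθ} = 1, R_{θφ} = 0, R_{φφ} = sin(θ)^2
Inverse metric: g^{θθ} = 1, g^{φφ} = 1/sin(θ)^2
R = g^{ij} R_{ij} = (1)(1) + (1/sin(θ)^2)(sin(θ)^2) = 2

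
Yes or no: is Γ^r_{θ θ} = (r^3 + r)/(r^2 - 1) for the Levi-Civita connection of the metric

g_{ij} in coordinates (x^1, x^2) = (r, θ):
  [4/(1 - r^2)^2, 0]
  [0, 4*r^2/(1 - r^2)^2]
Γ^r_{θ θ} = (1/2) g^{rr} (∂_θ g_{rθ} + ∂_θ g_{rθ} - ∂_r g_{θθ}) = (1/2)((1 - r^2)^2/4)((0) + (0) - (-8*(r^3 + r)/(r^2 - 1)^3)) = (r^3 + r)/(r^2 - 1)
This equals the proposed value (r^3 + r)/(r^2 - 1).
Yes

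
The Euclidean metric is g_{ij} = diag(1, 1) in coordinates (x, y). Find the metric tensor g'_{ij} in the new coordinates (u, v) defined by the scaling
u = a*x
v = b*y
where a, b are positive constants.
Invert the transformation: x = u/a, y = v/b
g'_{ij} = (∂x^k/∂x'^i)(∂x^l/∂x'^j) g_{kl}; with g_{kl} = δ_{kl} this is Σ_k (∂x^k/∂x'^i)(∂x^k/∂x'^j).
Jacobian: ∂x/∂u = 1/a, ∂x/∂v = 0, ∂y/∂u = 0, ∂y/∂v = 1/b
g'_{uu} = (1/a)(1/a) + (0)(0) = 1/a^2
g'_{uv} = (1/a)(0) + (0)(1/b) = 0
g'_{vv} = (0)(0) + (1/b)(1/b) = 1/b^2
g'_{ij} = diag(1/a^2, 1/b^2)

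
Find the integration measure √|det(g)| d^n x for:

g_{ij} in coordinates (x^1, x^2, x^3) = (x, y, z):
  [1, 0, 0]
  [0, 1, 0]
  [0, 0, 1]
det(g) = 1
√|det(g)| = 1
Volume element: dV = 1 dx dy dz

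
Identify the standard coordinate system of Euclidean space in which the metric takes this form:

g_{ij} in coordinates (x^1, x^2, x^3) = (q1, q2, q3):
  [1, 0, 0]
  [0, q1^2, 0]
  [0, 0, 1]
The line element ds^2 = dq1^2 + q1^2 dq2^2 + dq3^2 is dr^2 + r^2 dθ^2 + dz^2 with q1 = r, q2 = θ, q3 = z.
cylindrical coordinates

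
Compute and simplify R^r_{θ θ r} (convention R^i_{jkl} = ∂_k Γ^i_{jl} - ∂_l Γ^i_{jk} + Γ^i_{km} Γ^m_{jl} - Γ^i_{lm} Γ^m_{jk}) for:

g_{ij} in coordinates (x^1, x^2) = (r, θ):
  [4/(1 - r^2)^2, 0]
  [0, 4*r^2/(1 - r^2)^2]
Non-zero Christoffel symbols (Γ^k_{ij} = Γ^k_{ji}):
Γ^r_{r r} = 2*r/(1 - r^2)
Γ^r_{θ θ} = (r^3 + r)/(r^2 - 1)
Γ^θ_{r θ} = (-r^2 - 1)/(r^3 - r)
R^r_{θ θ r} = ∂_θ Γ^r_{θ r} - ∂_r Γ^r_{θ θ} + Γ^r_{θ m} Γ^m_{θ r} - Γ^r_{r m} Γ^m_{θ θ}
  = (0) - ((r^4 - 4*r^2 - 1)/(r^2 - 1)^2) + (-(r^2 + 1)^2/(r^2 - 1)^2) - (-2*r^2*(r^2 + 1)/(r^2 - 1)^2) = 4*r^2/(r^2 - 1)^2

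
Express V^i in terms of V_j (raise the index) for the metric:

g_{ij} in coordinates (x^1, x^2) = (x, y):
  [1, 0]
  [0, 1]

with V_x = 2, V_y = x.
Inverse metric (diagonal): g^{xx} = 1, g^{yy} = 1
V^i = g^{ij} V_j:
V^x = (1)(2) + (0)(x) = 2
V^y = (0)(2) + (1)(x) = x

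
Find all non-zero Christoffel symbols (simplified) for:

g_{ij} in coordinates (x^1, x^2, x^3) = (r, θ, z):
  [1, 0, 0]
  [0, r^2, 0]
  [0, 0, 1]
Using Γ^k_{ij} = (1/2) g^{km} (∂_i g_{mj} + ∂_j g_{mi} - ∂_m g_{ij}); the metric is diagonal, so only the m = k term contributes.
Non-zero symbols (using the symmetry Γ^k_{ij} = Γ^k_{ji}):
Γ^r_{θ θ} = (1/2) g^{rr} (∂_θ g_{rθ} + ∂_θ g_{rθ} - ∂_r g_{θθ}) = (1/2)(1)((0) + (0) - (2*r)) = -r
Γ^θ_{r θ} = (1/2) g^{θθ} (∂_r g_{θθ} + ∂_θ g_{θr} - ∂_θ g_{rθ}) = (1/2)(1/r^2)((2*r) + (0) - (0)) = 1/r
All other Christoffel symbols are zero.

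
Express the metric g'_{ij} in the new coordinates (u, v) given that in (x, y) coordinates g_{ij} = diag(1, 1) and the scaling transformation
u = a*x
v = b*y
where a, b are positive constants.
Invert the transformation: x = u/a, y = v/b
g'_{ij} = (∂x^k/∂x'^i)(∂x^l/∂x'^j) g_{kl}; with g_{kl} = δ_{kl} this is Σ_k (∂x^k/∂x'^i)(∂x^k/∂x'^j).
Jacobian: ∂x/∂u = 1/a, ∂x/∂v = 0, ∂y/∂u = 0, ∂y/∂v = 1/b
g'_{uu} = (1/a)(1/a) + (0)(0) = 1/a^2
g'_{uv} = (1/a)(0) + (0)(1/b) = 0
g'_{vv} = (0)(0) + (1/b)(1/b) = 1/b^2
g'_{ij} = diag(1/a^2, 1/b^2)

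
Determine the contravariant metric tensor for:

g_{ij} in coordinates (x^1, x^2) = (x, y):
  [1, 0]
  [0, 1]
The metric is diagonal, so g^{ij} is diagonal with entries 1/g_{ii}: diag(1, 1).
g^{ij}:
  [1, 0]
  [0, 1]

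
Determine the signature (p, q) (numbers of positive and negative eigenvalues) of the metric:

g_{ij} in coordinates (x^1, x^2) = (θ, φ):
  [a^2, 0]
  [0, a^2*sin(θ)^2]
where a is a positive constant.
The metric is diagonal, so its eigenvalues are the diagonal entries: a^2, a^2*sin(θ)^2 (at a generic point, where coordinate-dependent entries are positive).
2 positive, 0 negative.
(2, 0) - Riemannian (positive definite)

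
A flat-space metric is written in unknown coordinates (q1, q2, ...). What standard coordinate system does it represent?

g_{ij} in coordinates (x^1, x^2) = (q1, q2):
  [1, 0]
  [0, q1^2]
The line element ds^2 = dq1^2 + q1^2 dq2^2 is dr^2 + r^2 dθ^2 with q1 = r, q2 = θ.
polar coordinates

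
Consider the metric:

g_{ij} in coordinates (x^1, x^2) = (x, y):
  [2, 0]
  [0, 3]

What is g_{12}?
With x^1 = x, x^2 = y, g_{12} = g_{xy} is the row-1, column-2 entry of the matrix.
g_{12} = 0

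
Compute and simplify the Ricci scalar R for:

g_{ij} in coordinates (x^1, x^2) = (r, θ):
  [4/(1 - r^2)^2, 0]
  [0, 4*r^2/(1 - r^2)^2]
Non-zero Christoffel symbols (Γ^k_{ij} = Γ^k_{ji}):
Γ^r_{r r} = 2*r/(1 - r^2)
Γ^r_{θ θ} = (r^3 + r)/(r^2 - 1)
Γ^θ_{r θ} = (-r^2 - 1)/(r^3 - r)
Ricci tensor (R_{ij} = R^k_{ikj}): R_{rr} = -4/(r^2 - 1)^2, R_{rθ} = 0, R_{θθ} = -4*r^2/(r^2 - 1)^2
Inverse metric: g^{rr} = (1 - r^2)^2/4, g^{θθ} = (1 - r^2)^2/(4*r^2)
R = g^{ij} R_{ij} = ((1 - r^2)^2/4)(-4/(r^2 - 1)^2) + ((1 - r^2)^2/(4*r^2))(-4*r^2/(r^2 - 1)^2) = -2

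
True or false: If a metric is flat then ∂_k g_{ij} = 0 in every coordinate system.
Flatness means R^i_{jkl} = 0; the components can still vary, e.g. the flat plane in polar coordinates has g_{θθ} = r^2.
False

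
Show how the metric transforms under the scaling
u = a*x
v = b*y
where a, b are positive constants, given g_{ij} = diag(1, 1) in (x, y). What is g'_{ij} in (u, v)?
Invert the transformation: x = u/a, y = v/b
g'_{ij} = (∂x^k/∂x'^i)(∂x^l/∂x'^j) g_{kl}; with g_{kl} = δ_{kl} this is Σ_k (∂x^k/∂x'^i)(∂x^k/∂x'^j).
Jacobian: ∂x/∂u = 1/a, ∂x/∂v = 0, ∂y/∂u = 0, ∂y/∂v = 1/b
g'_{uu} = (1/a)(1/a) + (0)(0) = 1/a^2
g'_{uv} = (1/a)(0) + (0)(1/b) = 0
g'_{vv} = (0)(0) + (1/b)(1/b) = 1/b^2
g'_{ij} = diag(1/a^2, 1/b^2)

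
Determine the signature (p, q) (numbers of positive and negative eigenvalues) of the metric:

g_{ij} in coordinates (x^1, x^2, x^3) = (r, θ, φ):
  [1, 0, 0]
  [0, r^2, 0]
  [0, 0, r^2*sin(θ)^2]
The metric is diagonal, so its eigenvalues are the diagonal entries: 1, r^2, r^2*sin(θ)^2 (at a generic point, where coordinate-dependent entries are positive).
3 positive, 0 negative.
(3, 0) - Riemannian (positive definite)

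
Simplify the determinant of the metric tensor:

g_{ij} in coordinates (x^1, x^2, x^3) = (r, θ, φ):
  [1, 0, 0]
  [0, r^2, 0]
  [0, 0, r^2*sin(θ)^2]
Diagonal metric: det(g) = g_{11}·g_{22}·g_{33}
= (1)·(r^2)·(r^2*sin(θ)^2)
det(g) = r^4*sin(θ)^2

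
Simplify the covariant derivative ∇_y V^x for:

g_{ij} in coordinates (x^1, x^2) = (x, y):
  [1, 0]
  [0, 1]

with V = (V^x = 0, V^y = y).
All Christoffel symbols are zero.
∇_y V^x = ∂_y V^x + Γ^x_{y j} V^j
  = (0) + (0)(0) + (0)(y)
  = 0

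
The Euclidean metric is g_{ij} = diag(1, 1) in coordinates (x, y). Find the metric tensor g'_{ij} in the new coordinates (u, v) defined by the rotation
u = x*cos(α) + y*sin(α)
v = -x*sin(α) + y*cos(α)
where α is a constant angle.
Invert the transformation: x = u*cos(α) - v*sin(α), y = u*sin(α) + v*cos(α)
g'_{ij} = (∂x^k/∂x'^i)(∂x^l/∂x'^j) g_{kl}; with g_{kl} = δ_{kl} this is Σ_k (∂x^k/∂x'^i)(∂x^k/∂x'^j).
Jacobian: ∂x/∂u = cos(α), ∂x/∂v = -sin(α), ∂y/∂u = sin(α), ∂y/∂v = cos(α)
g'_{uu} = (cos(α))(cos(α)) + (sin(α))(sin(α)) = 1
g'_{uv} = (cos(α))(-sin(α)) + (sin(α))(cos(α)) = 0
g'_{vv} = (-sin(α))(-sin(α)) + (cos(α))(cos(α)) = 1
g'_{ij} = diag(1, 1)
The Euclidean metric is invariant under rotations.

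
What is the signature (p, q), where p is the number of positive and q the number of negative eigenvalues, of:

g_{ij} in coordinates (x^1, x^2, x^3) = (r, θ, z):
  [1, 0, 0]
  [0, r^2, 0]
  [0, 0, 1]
The metric is diagonal, so its eigenvalues are the diagonal entries: 1, r^2, 1 (at a generic point, where coordinate-dependent entries are positive).
3 positive, 0 negative.
(3, 0) - Riemannian (positive definite)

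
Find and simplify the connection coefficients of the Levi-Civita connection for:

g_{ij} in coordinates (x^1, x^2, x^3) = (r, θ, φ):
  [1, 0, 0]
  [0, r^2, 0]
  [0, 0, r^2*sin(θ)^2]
Using Γ^k_{ij} = (1/2) g^{km} (∂_i g_{mj} + ∂_j g_{mi} - ∂_m g_{ij}); the metric is diagonal, so only the m = k term contributes.
Non-zero symbols (using the symmetry Γ^k_{ij} = Γ^k_{ji}):
Γ^r_{θ θ} = (1/2) g^{rr} (∂_θ g_{rθ} + ∂_θ g_{rθ} - ∂_r g_{θθ}) = (1/2)(1)((0) + (0) - (2*r)) = -r
Γ^r_{φ φ} = (1/2) g^{rr} (∂_φ g_{rφ} + ∂_φ g_{rφ} - ∂_r g_{φφ}) = (1/2)(1)((0) + (0) - (2*r*sin(θ)^2)) = -r*sin(θ)^2
Γ^θ_{r θ} = (1/2) g^{θθ} (∂_r g_{θθ} + ∂_θ g_{θr} - ∂_θ g_{rθ}) = (1/2)(1/r^2)((2*r) + (0) - (0)) = 1/r
Γ^θ_{φ φ} = (1/2) g^{θθ} (∂_φ g_{θφ} + ∂_φ g_{θφ} - ∂_θ g_{φφ}) = (1/2)(1/r^2)((0) + (0) - (r^2*sin(2*θ))) = -sin(2*θ)/2
Γ^φ_{r φ} = (1/2) g^{φφ} (∂_r g_{φφ} + ∂_φ g_{φr} - ∂_φ g_{rφ}) = (1/2)(1/(r^2*sin(θ)^2))((2*r*sin(θ)^2) + (0) - (0)) = 1/r
Γ^φ_{θ φ} = (1/2) g^{φφ} (∂_θ g_{φφ} + ∂_φ g_{φθ} - ∂_φ g_{θφ}) = (1/2)(1/(r^2*sin(θ)^2))((r^2*sin(2*θ)) + (0) - (0)) = 1/tan(θ)
All other Christoffel symbols are zero.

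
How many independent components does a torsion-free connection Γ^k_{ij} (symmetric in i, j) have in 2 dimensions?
Γ^k_{ij} has n choices for the upper index and n(n+1)/2 independent symmetric lower index pairs.
Total = 2 × 2×3/2 = 2 × 3 = 6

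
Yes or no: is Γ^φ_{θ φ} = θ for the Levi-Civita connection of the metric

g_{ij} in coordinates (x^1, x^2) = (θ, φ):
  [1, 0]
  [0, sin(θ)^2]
Γ^φ_{θ φ} = (1/2) g^{φφ} (∂_θ g_{φφ} + ∂_φ g_{φθ} - ∂_φ g_{θφ}) = (1/2)(1/sin(θ)^2)((sin(2*θ)) + (0) - (0)) = 1/tan(θ)
This differs from the proposed value θ.
No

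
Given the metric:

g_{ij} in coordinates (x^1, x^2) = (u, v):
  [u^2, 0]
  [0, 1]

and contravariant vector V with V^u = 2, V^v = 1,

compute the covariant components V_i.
V_i = g_{ij} V^j:
V_u = (u^2)(2) + (0)(1) = 2*u^2
V_v = (0)(2) + (1)(1) = 1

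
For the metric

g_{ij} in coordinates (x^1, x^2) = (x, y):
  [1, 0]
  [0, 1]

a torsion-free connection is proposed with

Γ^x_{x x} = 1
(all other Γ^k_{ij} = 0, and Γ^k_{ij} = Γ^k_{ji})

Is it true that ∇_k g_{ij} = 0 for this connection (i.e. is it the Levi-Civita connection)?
Using ∇_k g_{ij} = ∂_k g_{ij} - Γ^m_{ki} g_{mj} - Γ^m_{kj} g_{im}:
∇_x g_{xx} = (0) - (1) - (1) = -2 ≠ 0
So the connection is not metric compatible (it is not the Levi-Civita connection).
No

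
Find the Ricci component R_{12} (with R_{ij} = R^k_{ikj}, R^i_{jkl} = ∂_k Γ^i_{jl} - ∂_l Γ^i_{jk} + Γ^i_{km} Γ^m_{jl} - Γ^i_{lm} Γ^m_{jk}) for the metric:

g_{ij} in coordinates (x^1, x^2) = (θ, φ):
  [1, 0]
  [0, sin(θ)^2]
Non-zero Christoffel symbols (Γ^k_{ij} = Γ^k_{ji}):
Γ^θ_{φ φ} = -sin(2*θ)/2
Γ^φ_{θ φ} = 1/tan(θ)
R^θ_{θ θ φ} = 0 (a repeated index in an antisymmetric pair)
R^φ_{θ φ φ} = 0 (a repeated index in an antisymmetric pair)
R_{θφ} = R^θ_{θ θ φ} + R^φ_{θ φ φ} = (0) + (0) = 0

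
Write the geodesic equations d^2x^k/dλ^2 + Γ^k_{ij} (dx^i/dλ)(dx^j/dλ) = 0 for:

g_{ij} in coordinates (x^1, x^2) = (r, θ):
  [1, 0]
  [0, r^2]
Geodesic equation: d^2x^k/dλ^2 + Γ^k_{ij} (dx^i/dλ)(dx^j/dλ) = 0.
Non-zero Christoffel symbols:
Γ^r_{θ θ} = -r
Γ^θ_{r θ} = 1/r
Substituting (the symmetric pair Γ^k_{ij}, Γ^k_{ji} combines into a factor 2):
d^2r/dλ^2 - r (dθ/dλ)^2 = 0
d^2θ/dλ^2 + (2/r) (dr/dλ)(dθ/dλ) = 0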